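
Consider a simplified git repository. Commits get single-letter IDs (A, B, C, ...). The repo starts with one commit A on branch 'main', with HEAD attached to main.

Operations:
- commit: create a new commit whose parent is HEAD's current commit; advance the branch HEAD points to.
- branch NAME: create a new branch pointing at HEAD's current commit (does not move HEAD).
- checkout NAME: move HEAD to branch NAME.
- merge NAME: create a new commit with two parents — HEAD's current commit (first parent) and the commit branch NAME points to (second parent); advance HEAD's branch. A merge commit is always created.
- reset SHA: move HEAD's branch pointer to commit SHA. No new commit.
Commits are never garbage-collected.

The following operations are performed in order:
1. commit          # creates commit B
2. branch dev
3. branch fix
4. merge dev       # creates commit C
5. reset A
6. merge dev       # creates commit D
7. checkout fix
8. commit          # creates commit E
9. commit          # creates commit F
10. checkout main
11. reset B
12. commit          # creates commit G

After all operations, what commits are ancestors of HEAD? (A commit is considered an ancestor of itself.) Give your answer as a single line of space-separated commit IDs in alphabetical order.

Answer: A B G

Derivation:
After op 1 (commit): HEAD=main@B [main=B]
After op 2 (branch): HEAD=main@B [dev=B main=B]
After op 3 (branch): HEAD=main@B [dev=B fix=B main=B]
After op 4 (merge): HEAD=main@C [dev=B fix=B main=C]
After op 5 (reset): HEAD=main@A [dev=B fix=B main=A]
After op 6 (merge): HEAD=main@D [dev=B fix=B main=D]
After op 7 (checkout): HEAD=fix@B [dev=B fix=B main=D]
After op 8 (commit): HEAD=fix@E [dev=B fix=E main=D]
After op 9 (commit): HEAD=fix@F [dev=B fix=F main=D]
After op 10 (checkout): HEAD=main@D [dev=B fix=F main=D]
After op 11 (reset): HEAD=main@B [dev=B fix=F main=B]
After op 12 (commit): HEAD=main@G [dev=B fix=F main=G]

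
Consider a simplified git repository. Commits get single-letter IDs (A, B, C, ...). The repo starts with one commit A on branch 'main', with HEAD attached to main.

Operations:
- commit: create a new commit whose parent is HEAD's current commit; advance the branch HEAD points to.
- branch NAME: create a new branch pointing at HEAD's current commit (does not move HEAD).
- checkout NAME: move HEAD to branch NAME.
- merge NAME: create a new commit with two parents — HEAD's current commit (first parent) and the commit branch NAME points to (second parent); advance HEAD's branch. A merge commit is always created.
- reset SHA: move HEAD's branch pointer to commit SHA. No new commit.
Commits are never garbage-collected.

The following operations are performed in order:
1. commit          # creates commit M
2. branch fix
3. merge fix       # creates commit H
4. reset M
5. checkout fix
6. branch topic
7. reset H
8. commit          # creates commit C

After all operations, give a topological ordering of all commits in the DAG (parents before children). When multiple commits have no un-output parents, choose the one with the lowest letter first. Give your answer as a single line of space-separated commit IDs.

After op 1 (commit): HEAD=main@M [main=M]
After op 2 (branch): HEAD=main@M [fix=M main=M]
After op 3 (merge): HEAD=main@H [fix=M main=H]
After op 4 (reset): HEAD=main@M [fix=M main=M]
After op 5 (checkout): HEAD=fix@M [fix=M main=M]
After op 6 (branch): HEAD=fix@M [fix=M main=M topic=M]
After op 7 (reset): HEAD=fix@H [fix=H main=M topic=M]
After op 8 (commit): HEAD=fix@C [fix=C main=M topic=M]
commit A: parents=[]
commit C: parents=['H']
commit H: parents=['M', 'M']
commit M: parents=['A']

Answer: A M H C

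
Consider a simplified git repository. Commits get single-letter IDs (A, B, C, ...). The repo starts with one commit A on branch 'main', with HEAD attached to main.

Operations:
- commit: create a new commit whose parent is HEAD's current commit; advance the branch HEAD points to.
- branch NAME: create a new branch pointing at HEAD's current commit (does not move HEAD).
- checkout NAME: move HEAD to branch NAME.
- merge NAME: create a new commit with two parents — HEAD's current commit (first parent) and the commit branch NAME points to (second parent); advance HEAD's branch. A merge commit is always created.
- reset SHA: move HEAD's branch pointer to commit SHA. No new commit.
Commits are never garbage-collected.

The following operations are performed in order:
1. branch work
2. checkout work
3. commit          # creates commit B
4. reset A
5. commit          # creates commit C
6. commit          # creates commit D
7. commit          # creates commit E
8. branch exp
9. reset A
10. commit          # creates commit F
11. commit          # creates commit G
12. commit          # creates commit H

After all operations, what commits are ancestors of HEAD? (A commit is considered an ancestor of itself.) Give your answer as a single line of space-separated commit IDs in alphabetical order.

Answer: A F G H

Derivation:
After op 1 (branch): HEAD=main@A [main=A work=A]
After op 2 (checkout): HEAD=work@A [main=A work=A]
After op 3 (commit): HEAD=work@B [main=A work=B]
After op 4 (reset): HEAD=work@A [main=A work=A]
After op 5 (commit): HEAD=work@C [main=A work=C]
After op 6 (commit): HEAD=work@D [main=A work=D]
After op 7 (commit): HEAD=work@E [main=A work=E]
After op 8 (branch): HEAD=work@E [exp=E main=A work=E]
After op 9 (reset): HEAD=work@A [exp=E main=A work=A]
After op 10 (commit): HEAD=work@F [exp=E main=A work=F]
After op 11 (commit): HEAD=work@G [exp=E main=A work=G]
After op 12 (commit): HEAD=work@H [exp=E main=A work=H]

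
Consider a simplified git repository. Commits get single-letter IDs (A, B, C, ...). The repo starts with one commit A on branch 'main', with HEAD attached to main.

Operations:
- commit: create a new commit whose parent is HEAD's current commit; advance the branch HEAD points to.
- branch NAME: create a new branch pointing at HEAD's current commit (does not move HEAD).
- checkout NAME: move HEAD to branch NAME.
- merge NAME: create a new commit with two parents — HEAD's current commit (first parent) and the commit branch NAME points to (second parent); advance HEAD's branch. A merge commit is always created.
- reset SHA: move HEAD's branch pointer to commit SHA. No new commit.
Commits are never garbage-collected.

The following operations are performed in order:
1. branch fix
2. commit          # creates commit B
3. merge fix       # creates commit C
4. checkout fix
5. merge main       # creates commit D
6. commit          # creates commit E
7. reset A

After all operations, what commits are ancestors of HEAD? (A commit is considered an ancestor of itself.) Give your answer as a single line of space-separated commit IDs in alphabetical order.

After op 1 (branch): HEAD=main@A [fix=A main=A]
After op 2 (commit): HEAD=main@B [fix=A main=B]
After op 3 (merge): HEAD=main@C [fix=A main=C]
After op 4 (checkout): HEAD=fix@A [fix=A main=C]
After op 5 (merge): HEAD=fix@D [fix=D main=C]
After op 6 (commit): HEAD=fix@E [fix=E main=C]
After op 7 (reset): HEAD=fix@A [fix=A main=C]

Answer: A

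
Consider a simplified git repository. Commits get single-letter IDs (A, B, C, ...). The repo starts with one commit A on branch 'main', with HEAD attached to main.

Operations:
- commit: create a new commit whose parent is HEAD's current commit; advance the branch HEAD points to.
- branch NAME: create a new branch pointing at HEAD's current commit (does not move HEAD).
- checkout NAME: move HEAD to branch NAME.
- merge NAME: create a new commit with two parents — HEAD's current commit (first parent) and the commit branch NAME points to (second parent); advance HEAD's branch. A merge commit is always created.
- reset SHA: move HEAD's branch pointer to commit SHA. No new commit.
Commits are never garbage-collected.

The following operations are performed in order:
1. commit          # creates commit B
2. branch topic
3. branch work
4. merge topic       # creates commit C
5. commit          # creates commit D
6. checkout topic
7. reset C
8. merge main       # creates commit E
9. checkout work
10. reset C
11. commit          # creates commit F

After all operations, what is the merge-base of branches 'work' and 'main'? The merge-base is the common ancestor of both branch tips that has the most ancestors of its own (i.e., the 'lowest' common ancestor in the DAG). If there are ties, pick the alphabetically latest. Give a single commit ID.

Answer: C

Derivation:
After op 1 (commit): HEAD=main@B [main=B]
After op 2 (branch): HEAD=main@B [main=B topic=B]
After op 3 (branch): HEAD=main@B [main=B topic=B work=B]
After op 4 (merge): HEAD=main@C [main=C topic=B work=B]
After op 5 (commit): HEAD=main@D [main=D topic=B work=B]
After op 6 (checkout): HEAD=topic@B [main=D topic=B work=B]
After op 7 (reset): HEAD=topic@C [main=D topic=C work=B]
After op 8 (merge): HEAD=topic@E [main=D topic=E work=B]
After op 9 (checkout): HEAD=work@B [main=D topic=E work=B]
After op 10 (reset): HEAD=work@C [main=D topic=E work=C]
After op 11 (commit): HEAD=work@F [main=D topic=E work=F]
ancestors(work=F): ['A', 'B', 'C', 'F']
ancestors(main=D): ['A', 'B', 'C', 'D']
common: ['A', 'B', 'C']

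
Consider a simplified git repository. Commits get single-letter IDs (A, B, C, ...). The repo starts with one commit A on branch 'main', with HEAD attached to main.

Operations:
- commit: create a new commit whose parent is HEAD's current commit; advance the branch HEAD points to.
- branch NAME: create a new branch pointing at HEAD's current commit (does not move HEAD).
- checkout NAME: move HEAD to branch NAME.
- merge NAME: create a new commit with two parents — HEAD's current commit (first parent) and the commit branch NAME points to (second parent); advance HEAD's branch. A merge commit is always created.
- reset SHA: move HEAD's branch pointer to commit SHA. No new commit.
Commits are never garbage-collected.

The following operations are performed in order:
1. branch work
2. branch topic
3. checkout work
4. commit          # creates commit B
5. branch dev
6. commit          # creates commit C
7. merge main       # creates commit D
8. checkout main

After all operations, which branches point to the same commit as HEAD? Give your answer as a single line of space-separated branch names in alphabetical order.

After op 1 (branch): HEAD=main@A [main=A work=A]
After op 2 (branch): HEAD=main@A [main=A topic=A work=A]
After op 3 (checkout): HEAD=work@A [main=A topic=A work=A]
After op 4 (commit): HEAD=work@B [main=A topic=A work=B]
After op 5 (branch): HEAD=work@B [dev=B main=A topic=A work=B]
After op 6 (commit): HEAD=work@C [dev=B main=A topic=A work=C]
After op 7 (merge): HEAD=work@D [dev=B main=A topic=A work=D]
After op 8 (checkout): HEAD=main@A [dev=B main=A topic=A work=D]

Answer: main topic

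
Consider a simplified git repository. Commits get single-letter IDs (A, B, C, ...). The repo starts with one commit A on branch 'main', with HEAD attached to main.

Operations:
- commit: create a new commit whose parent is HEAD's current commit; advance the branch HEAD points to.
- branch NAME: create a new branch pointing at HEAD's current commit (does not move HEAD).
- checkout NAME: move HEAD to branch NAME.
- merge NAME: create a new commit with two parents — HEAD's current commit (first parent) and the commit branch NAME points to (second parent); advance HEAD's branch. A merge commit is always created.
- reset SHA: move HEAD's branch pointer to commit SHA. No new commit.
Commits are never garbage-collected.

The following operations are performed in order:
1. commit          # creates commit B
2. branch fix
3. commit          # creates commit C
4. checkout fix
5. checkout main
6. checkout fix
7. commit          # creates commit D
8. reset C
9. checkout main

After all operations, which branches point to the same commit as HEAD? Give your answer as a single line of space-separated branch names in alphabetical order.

Answer: fix main

Derivation:
After op 1 (commit): HEAD=main@B [main=B]
After op 2 (branch): HEAD=main@B [fix=B main=B]
After op 3 (commit): HEAD=main@C [fix=B main=C]
After op 4 (checkout): HEAD=fix@B [fix=B main=C]
After op 5 (checkout): HEAD=main@C [fix=B main=C]
After op 6 (checkout): HEAD=fix@B [fix=B main=C]
After op 7 (commit): HEAD=fix@D [fix=D main=C]
After op 8 (reset): HEAD=fix@C [fix=C main=C]
After op 9 (checkout): HEAD=main@C [fix=C main=C]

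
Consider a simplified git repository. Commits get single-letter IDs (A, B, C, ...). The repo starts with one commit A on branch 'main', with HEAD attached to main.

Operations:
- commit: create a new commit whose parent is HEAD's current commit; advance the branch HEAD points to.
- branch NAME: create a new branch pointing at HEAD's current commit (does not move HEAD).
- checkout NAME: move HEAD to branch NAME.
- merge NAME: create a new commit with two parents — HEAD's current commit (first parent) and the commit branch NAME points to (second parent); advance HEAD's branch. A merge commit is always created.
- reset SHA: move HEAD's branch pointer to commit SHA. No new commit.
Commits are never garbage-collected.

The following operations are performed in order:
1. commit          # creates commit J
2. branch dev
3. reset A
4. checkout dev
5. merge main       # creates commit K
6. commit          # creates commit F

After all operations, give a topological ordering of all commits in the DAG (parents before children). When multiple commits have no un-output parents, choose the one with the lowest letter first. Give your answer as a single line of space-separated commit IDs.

After op 1 (commit): HEAD=main@J [main=J]
After op 2 (branch): HEAD=main@J [dev=J main=J]
After op 3 (reset): HEAD=main@A [dev=J main=A]
After op 4 (checkout): HEAD=dev@J [dev=J main=A]
After op 5 (merge): HEAD=dev@K [dev=K main=A]
After op 6 (commit): HEAD=dev@F [dev=F main=A]
commit A: parents=[]
commit F: parents=['K']
commit J: parents=['A']
commit K: parents=['J', 'A']

Answer: A J K F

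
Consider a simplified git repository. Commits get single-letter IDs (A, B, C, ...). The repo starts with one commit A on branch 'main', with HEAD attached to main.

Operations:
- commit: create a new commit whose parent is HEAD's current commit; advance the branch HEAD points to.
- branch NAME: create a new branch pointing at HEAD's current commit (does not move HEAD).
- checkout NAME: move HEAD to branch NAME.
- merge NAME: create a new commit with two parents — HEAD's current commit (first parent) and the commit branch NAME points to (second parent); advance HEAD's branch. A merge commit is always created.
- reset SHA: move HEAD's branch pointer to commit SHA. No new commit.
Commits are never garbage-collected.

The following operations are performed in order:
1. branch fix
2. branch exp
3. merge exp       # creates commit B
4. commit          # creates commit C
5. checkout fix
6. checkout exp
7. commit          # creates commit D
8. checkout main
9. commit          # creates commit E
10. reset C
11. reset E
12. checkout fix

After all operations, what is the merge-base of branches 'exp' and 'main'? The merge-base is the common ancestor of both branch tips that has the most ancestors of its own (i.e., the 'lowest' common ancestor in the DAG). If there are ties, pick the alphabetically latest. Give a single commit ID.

Answer: A

Derivation:
After op 1 (branch): HEAD=main@A [fix=A main=A]
After op 2 (branch): HEAD=main@A [exp=A fix=A main=A]
After op 3 (merge): HEAD=main@B [exp=A fix=A main=B]
After op 4 (commit): HEAD=main@C [exp=A fix=A main=C]
After op 5 (checkout): HEAD=fix@A [exp=A fix=A main=C]
After op 6 (checkout): HEAD=exp@A [exp=A fix=A main=C]
After op 7 (commit): HEAD=exp@D [exp=D fix=A main=C]
After op 8 (checkout): HEAD=main@C [exp=D fix=A main=C]
After op 9 (commit): HEAD=main@E [exp=D fix=A main=E]
After op 10 (reset): HEAD=main@C [exp=D fix=A main=C]
After op 11 (reset): HEAD=main@E [exp=D fix=A main=E]
After op 12 (checkout): HEAD=fix@A [exp=D fix=A main=E]
ancestors(exp=D): ['A', 'D']
ancestors(main=E): ['A', 'B', 'C', 'E']
common: ['A']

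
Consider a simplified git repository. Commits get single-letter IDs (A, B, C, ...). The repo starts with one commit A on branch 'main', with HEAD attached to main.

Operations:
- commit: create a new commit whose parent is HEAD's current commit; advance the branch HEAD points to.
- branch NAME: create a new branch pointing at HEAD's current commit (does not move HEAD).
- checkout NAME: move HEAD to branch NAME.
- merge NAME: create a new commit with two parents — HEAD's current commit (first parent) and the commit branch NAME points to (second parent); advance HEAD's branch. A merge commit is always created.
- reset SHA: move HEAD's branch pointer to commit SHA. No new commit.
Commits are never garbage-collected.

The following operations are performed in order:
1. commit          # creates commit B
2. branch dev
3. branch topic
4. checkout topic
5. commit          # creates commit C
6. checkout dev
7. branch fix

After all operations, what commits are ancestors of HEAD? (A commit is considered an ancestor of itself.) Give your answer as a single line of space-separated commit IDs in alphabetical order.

Answer: A B

Derivation:
After op 1 (commit): HEAD=main@B [main=B]
After op 2 (branch): HEAD=main@B [dev=B main=B]
After op 3 (branch): HEAD=main@B [dev=B main=B topic=B]
After op 4 (checkout): HEAD=topic@B [dev=B main=B topic=B]
After op 5 (commit): HEAD=topic@C [dev=B main=B topic=C]
After op 6 (checkout): HEAD=dev@B [dev=B main=B topic=C]
After op 7 (branch): HEAD=dev@B [dev=B fix=B main=B topic=C]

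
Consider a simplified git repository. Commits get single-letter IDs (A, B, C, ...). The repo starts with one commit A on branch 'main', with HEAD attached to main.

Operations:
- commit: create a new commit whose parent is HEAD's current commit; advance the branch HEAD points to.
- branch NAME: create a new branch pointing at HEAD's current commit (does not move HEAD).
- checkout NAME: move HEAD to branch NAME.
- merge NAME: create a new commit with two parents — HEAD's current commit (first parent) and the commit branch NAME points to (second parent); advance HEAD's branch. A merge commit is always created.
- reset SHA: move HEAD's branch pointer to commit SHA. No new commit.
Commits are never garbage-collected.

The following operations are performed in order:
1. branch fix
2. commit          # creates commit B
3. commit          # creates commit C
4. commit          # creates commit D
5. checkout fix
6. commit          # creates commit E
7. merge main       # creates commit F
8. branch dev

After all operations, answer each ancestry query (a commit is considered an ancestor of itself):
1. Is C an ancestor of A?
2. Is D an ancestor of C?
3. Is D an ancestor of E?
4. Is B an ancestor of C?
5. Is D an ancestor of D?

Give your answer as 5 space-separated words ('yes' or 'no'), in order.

Answer: no no no yes yes

Derivation:
After op 1 (branch): HEAD=main@A [fix=A main=A]
After op 2 (commit): HEAD=main@B [fix=A main=B]
After op 3 (commit): HEAD=main@C [fix=A main=C]
After op 4 (commit): HEAD=main@D [fix=A main=D]
After op 5 (checkout): HEAD=fix@A [fix=A main=D]
After op 6 (commit): HEAD=fix@E [fix=E main=D]
After op 7 (merge): HEAD=fix@F [fix=F main=D]
After op 8 (branch): HEAD=fix@F [dev=F fix=F main=D]
ancestors(A) = {A}; C in? no
ancestors(C) = {A,B,C}; D in? no
ancestors(E) = {A,E}; D in? no
ancestors(C) = {A,B,C}; B in? yes
ancestors(D) = {A,B,C,D}; D in? yes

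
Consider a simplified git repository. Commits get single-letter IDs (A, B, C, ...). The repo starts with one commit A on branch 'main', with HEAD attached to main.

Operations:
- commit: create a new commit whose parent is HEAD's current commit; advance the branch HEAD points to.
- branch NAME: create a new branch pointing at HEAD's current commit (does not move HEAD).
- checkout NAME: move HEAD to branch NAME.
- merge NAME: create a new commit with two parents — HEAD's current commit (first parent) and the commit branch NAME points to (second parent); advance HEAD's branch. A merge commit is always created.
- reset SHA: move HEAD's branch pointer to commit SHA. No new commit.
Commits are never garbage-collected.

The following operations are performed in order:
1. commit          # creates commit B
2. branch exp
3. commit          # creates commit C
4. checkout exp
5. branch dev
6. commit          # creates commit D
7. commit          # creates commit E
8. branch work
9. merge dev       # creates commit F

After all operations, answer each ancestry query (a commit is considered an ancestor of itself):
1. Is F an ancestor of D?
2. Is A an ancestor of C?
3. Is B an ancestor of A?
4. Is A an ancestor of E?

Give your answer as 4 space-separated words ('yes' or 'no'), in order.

After op 1 (commit): HEAD=main@B [main=B]
After op 2 (branch): HEAD=main@B [exp=B main=B]
After op 3 (commit): HEAD=main@C [exp=B main=C]
After op 4 (checkout): HEAD=exp@B [exp=B main=C]
After op 5 (branch): HEAD=exp@B [dev=B exp=B main=C]
After op 6 (commit): HEAD=exp@D [dev=B exp=D main=C]
After op 7 (commit): HEAD=exp@E [dev=B exp=E main=C]
After op 8 (branch): HEAD=exp@E [dev=B exp=E main=C work=E]
After op 9 (merge): HEAD=exp@F [dev=B exp=F main=C work=E]
ancestors(D) = {A,B,D}; F in? no
ancestors(C) = {A,B,C}; A in? yes
ancestors(A) = {A}; B in? no
ancestors(E) = {A,B,D,E}; A in? yes

Answer: no yes no yes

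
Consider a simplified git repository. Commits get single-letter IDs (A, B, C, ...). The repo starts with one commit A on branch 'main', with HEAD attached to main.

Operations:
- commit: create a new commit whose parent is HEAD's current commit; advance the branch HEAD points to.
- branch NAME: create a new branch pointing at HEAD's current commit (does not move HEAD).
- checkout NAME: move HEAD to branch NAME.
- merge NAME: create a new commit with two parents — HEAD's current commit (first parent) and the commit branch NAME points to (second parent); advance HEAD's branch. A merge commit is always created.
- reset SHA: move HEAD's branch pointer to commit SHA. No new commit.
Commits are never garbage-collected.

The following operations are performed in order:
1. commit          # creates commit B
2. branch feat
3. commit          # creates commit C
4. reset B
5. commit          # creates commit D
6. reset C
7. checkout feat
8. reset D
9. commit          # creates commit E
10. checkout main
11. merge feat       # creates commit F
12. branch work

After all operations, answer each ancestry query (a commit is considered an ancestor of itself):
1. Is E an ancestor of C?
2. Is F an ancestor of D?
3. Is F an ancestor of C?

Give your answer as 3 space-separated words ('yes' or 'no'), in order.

Answer: no no no

Derivation:
After op 1 (commit): HEAD=main@B [main=B]
After op 2 (branch): HEAD=main@B [feat=B main=B]
After op 3 (commit): HEAD=main@C [feat=B main=C]
After op 4 (reset): HEAD=main@B [feat=B main=B]
After op 5 (commit): HEAD=main@D [feat=B main=D]
After op 6 (reset): HEAD=main@C [feat=B main=C]
After op 7 (checkout): HEAD=feat@B [feat=B main=C]
After op 8 (reset): HEAD=feat@D [feat=D main=C]
After op 9 (commit): HEAD=feat@E [feat=E main=C]
After op 10 (checkout): HEAD=main@C [feat=E main=C]
After op 11 (merge): HEAD=main@F [feat=E main=F]
After op 12 (branch): HEAD=main@F [feat=E main=F work=F]
ancestors(C) = {A,B,C}; E in? no
ancestors(D) = {A,B,D}; F in? no
ancestors(C) = {A,B,C}; F in? no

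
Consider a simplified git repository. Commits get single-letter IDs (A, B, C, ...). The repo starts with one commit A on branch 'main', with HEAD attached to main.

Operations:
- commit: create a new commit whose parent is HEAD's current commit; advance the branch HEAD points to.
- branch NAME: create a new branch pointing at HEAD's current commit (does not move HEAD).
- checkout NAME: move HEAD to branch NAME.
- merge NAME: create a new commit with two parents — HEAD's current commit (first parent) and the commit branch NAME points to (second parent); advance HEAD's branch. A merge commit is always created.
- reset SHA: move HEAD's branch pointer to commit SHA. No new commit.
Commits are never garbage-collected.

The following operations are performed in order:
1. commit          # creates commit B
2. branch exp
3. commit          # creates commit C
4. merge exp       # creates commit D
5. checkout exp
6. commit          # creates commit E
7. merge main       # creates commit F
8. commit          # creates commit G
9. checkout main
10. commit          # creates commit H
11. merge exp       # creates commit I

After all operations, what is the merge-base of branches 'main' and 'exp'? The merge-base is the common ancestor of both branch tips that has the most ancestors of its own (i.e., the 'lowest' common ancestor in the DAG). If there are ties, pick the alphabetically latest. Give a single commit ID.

After op 1 (commit): HEAD=main@B [main=B]
After op 2 (branch): HEAD=main@B [exp=B main=B]
After op 3 (commit): HEAD=main@C [exp=B main=C]
After op 4 (merge): HEAD=main@D [exp=B main=D]
After op 5 (checkout): HEAD=exp@B [exp=B main=D]
After op 6 (commit): HEAD=exp@E [exp=E main=D]
After op 7 (merge): HEAD=exp@F [exp=F main=D]
After op 8 (commit): HEAD=exp@G [exp=G main=D]
After op 9 (checkout): HEAD=main@D [exp=G main=D]
After op 10 (commit): HEAD=main@H [exp=G main=H]
After op 11 (merge): HEAD=main@I [exp=G main=I]
ancestors(main=I): ['A', 'B', 'C', 'D', 'E', 'F', 'G', 'H', 'I']
ancestors(exp=G): ['A', 'B', 'C', 'D', 'E', 'F', 'G']
common: ['A', 'B', 'C', 'D', 'E', 'F', 'G']

Answer: G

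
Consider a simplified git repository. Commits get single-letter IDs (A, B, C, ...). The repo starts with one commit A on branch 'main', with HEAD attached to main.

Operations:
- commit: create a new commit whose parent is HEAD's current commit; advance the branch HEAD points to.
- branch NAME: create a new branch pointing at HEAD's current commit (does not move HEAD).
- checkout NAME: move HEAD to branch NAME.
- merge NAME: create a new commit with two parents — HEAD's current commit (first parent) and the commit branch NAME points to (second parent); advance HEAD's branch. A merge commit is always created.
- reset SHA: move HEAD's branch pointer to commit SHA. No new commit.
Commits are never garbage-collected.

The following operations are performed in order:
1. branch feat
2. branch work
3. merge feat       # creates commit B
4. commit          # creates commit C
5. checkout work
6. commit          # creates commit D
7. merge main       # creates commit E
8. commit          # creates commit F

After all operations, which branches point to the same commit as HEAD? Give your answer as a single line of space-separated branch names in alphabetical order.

After op 1 (branch): HEAD=main@A [feat=A main=A]
After op 2 (branch): HEAD=main@A [feat=A main=A work=A]
After op 3 (merge): HEAD=main@B [feat=A main=B work=A]
After op 4 (commit): HEAD=main@C [feat=A main=C work=A]
After op 5 (checkout): HEAD=work@A [feat=A main=C work=A]
After op 6 (commit): HEAD=work@D [feat=A main=C work=D]
After op 7 (merge): HEAD=work@E [feat=A main=C work=E]
After op 8 (commit): HEAD=work@F [feat=A main=C work=F]

Answer: work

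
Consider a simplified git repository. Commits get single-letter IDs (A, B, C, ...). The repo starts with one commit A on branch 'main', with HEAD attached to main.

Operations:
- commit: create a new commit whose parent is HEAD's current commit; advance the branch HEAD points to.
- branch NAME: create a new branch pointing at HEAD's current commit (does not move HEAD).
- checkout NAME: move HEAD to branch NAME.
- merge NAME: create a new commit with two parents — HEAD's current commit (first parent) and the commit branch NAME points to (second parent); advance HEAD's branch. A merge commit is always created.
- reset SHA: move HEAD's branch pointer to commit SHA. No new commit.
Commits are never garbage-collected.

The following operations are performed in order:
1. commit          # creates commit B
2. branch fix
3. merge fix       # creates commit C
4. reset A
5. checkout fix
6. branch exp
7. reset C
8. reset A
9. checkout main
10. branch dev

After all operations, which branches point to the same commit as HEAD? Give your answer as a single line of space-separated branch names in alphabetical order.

Answer: dev fix main

Derivation:
After op 1 (commit): HEAD=main@B [main=B]
After op 2 (branch): HEAD=main@B [fix=B main=B]
After op 3 (merge): HEAD=main@C [fix=B main=C]
After op 4 (reset): HEAD=main@A [fix=B main=A]
After op 5 (checkout): HEAD=fix@B [fix=B main=A]
After op 6 (branch): HEAD=fix@B [exp=B fix=B main=A]
After op 7 (reset): HEAD=fix@C [exp=B fix=C main=A]
After op 8 (reset): HEAD=fix@A [exp=B fix=A main=A]
After op 9 (checkout): HEAD=main@A [exp=B fix=A main=A]
After op 10 (branch): HEAD=main@A [dev=A exp=B fix=A main=A]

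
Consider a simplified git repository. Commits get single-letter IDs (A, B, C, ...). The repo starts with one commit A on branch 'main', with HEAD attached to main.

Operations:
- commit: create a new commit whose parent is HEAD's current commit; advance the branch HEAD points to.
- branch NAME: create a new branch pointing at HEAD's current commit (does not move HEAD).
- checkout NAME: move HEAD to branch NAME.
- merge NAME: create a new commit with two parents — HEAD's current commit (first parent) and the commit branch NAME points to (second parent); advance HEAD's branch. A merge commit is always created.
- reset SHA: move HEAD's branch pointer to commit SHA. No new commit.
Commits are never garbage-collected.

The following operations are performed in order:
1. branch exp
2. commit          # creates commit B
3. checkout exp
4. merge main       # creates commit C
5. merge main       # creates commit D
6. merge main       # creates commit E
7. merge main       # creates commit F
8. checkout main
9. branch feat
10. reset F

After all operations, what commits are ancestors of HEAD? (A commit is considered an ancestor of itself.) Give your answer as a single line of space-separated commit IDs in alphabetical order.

After op 1 (branch): HEAD=main@A [exp=A main=A]
After op 2 (commit): HEAD=main@B [exp=A main=B]
After op 3 (checkout): HEAD=exp@A [exp=A main=B]
After op 4 (merge): HEAD=exp@C [exp=C main=B]
After op 5 (merge): HEAD=exp@D [exp=D main=B]
After op 6 (merge): HEAD=exp@E [exp=E main=B]
After op 7 (merge): HEAD=exp@F [exp=F main=B]
After op 8 (checkout): HEAD=main@B [exp=F main=B]
After op 9 (branch): HEAD=main@B [exp=F feat=B main=B]
After op 10 (reset): HEAD=main@F [exp=F feat=B main=F]

Answer: A B C D E F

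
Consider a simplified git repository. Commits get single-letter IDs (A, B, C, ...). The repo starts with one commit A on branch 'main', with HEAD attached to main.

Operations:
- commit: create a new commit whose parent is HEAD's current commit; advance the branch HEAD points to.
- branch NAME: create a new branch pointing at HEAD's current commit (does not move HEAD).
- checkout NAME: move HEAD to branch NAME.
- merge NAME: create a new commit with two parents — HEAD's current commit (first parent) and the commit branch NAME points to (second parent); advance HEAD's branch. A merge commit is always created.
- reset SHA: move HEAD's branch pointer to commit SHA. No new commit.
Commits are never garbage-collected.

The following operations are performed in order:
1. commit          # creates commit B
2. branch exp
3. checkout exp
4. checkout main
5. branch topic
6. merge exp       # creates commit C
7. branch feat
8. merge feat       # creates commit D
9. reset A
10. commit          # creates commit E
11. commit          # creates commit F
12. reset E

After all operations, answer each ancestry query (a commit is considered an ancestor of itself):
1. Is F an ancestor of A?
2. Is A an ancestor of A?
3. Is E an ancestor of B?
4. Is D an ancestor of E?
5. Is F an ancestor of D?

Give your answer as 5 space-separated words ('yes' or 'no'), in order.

After op 1 (commit): HEAD=main@B [main=B]
After op 2 (branch): HEAD=main@B [exp=B main=B]
After op 3 (checkout): HEAD=exp@B [exp=B main=B]
After op 4 (checkout): HEAD=main@B [exp=B main=B]
After op 5 (branch): HEAD=main@B [exp=B main=B topic=B]
After op 6 (merge): HEAD=main@C [exp=B main=C topic=B]
After op 7 (branch): HEAD=main@C [exp=B feat=C main=C topic=B]
After op 8 (merge): HEAD=main@D [exp=B feat=C main=D topic=B]
After op 9 (reset): HEAD=main@A [exp=B feat=C main=A topic=B]
After op 10 (commit): HEAD=main@E [exp=B feat=C main=E topic=B]
After op 11 (commit): HEAD=main@F [exp=B feat=C main=F topic=B]
After op 12 (reset): HEAD=main@E [exp=B feat=C main=E topic=B]
ancestors(A) = {A}; F in? no
ancestors(A) = {A}; A in? yes
ancestors(B) = {A,B}; E in? no
ancestors(E) = {A,E}; D in? no
ancestors(D) = {A,B,C,D}; F in? no

Answer: no yes no no no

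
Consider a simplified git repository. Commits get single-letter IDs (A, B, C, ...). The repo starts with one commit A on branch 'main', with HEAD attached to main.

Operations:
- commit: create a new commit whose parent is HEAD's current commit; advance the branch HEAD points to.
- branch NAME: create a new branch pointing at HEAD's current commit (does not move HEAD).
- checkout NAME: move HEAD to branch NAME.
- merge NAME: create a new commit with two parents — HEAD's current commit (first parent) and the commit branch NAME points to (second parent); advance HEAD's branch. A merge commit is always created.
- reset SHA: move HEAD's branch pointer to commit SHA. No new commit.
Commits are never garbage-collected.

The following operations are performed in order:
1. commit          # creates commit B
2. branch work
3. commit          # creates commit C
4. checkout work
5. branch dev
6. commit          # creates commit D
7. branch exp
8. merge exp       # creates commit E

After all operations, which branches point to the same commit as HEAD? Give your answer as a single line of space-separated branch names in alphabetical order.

After op 1 (commit): HEAD=main@B [main=B]
After op 2 (branch): HEAD=main@B [main=B work=B]
After op 3 (commit): HEAD=main@C [main=C work=B]
After op 4 (checkout): HEAD=work@B [main=C work=B]
After op 5 (branch): HEAD=work@B [dev=B main=C work=B]
After op 6 (commit): HEAD=work@D [dev=B main=C work=D]
After op 7 (branch): HEAD=work@D [dev=B exp=D main=C work=D]
After op 8 (merge): HEAD=work@E [dev=B exp=D main=C work=E]

Answer: work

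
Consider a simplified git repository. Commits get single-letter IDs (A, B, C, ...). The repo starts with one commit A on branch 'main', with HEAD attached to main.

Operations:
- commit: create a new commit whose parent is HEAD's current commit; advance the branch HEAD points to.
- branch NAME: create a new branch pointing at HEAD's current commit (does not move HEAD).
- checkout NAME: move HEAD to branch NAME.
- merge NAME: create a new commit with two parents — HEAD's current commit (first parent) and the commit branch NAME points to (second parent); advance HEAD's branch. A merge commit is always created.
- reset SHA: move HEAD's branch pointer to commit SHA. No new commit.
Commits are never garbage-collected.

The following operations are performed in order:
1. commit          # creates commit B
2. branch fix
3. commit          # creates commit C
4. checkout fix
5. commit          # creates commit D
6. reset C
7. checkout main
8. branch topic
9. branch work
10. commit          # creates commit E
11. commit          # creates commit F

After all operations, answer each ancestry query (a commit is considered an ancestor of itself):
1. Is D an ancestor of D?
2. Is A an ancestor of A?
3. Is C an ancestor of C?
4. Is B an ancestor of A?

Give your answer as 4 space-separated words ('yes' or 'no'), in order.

Answer: yes yes yes no

Derivation:
After op 1 (commit): HEAD=main@B [main=B]
After op 2 (branch): HEAD=main@B [fix=B main=B]
After op 3 (commit): HEAD=main@C [fix=B main=C]
After op 4 (checkout): HEAD=fix@B [fix=B main=C]
After op 5 (commit): HEAD=fix@D [fix=D main=C]
After op 6 (reset): HEAD=fix@C [fix=C main=C]
After op 7 (checkout): HEAD=main@C [fix=C main=C]
After op 8 (branch): HEAD=main@C [fix=C main=C topic=C]
After op 9 (branch): HEAD=main@C [fix=C main=C topic=C work=C]
After op 10 (commit): HEAD=main@E [fix=C main=E topic=C work=C]
After op 11 (commit): HEAD=main@F [fix=C main=F topic=C work=C]
ancestors(D) = {A,B,D}; D in? yes
ancestors(A) = {A}; A in? yes
ancestors(C) = {A,B,C}; C in? yes
ancestors(A) = {A}; B in? no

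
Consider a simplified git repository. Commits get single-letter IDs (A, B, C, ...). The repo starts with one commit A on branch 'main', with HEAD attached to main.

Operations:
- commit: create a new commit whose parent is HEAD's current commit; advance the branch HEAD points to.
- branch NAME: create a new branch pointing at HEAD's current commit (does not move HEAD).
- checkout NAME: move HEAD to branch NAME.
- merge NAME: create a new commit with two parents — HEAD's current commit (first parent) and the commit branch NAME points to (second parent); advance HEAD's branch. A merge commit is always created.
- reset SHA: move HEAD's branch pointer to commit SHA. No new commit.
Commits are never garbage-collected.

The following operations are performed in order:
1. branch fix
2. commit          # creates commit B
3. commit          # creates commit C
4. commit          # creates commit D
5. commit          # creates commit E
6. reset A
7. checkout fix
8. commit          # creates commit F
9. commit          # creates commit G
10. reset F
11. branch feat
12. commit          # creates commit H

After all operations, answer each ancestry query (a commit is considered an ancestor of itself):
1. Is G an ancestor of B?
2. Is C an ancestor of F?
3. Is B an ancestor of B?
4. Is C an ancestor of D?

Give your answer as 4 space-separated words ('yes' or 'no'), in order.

Answer: no no yes yes

Derivation:
After op 1 (branch): HEAD=main@A [fix=A main=A]
After op 2 (commit): HEAD=main@B [fix=A main=B]
After op 3 (commit): HEAD=main@C [fix=A main=C]
After op 4 (commit): HEAD=main@D [fix=A main=D]
After op 5 (commit): HEAD=main@E [fix=A main=E]
After op 6 (reset): HEAD=main@A [fix=A main=A]
After op 7 (checkout): HEAD=fix@A [fix=A main=A]
After op 8 (commit): HEAD=fix@F [fix=F main=A]
After op 9 (commit): HEAD=fix@G [fix=G main=A]
After op 10 (reset): HEAD=fix@F [fix=F main=A]
After op 11 (branch): HEAD=fix@F [feat=F fix=F main=A]
After op 12 (commit): HEAD=fix@H [feat=F fix=H main=A]
ancestors(B) = {A,B}; G in? no
ancestors(F) = {A,F}; C in? no
ancestors(B) = {A,B}; B in? yes
ancestors(D) = {A,B,C,D}; C in? yes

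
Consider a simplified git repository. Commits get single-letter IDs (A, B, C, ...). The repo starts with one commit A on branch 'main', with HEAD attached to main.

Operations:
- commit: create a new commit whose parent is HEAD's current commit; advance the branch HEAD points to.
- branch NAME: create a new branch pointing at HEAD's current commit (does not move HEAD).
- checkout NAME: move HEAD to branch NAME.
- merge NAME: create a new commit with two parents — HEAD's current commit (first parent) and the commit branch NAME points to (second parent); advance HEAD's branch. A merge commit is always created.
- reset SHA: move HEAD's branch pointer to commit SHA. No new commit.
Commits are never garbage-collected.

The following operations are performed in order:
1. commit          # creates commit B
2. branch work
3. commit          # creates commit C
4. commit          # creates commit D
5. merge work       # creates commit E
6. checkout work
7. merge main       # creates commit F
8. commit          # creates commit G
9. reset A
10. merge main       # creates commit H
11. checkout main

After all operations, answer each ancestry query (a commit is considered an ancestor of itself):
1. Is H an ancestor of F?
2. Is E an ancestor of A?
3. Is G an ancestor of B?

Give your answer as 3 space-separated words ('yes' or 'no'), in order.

Answer: no no no

Derivation:
After op 1 (commit): HEAD=main@B [main=B]
After op 2 (branch): HEAD=main@B [main=B work=B]
After op 3 (commit): HEAD=main@C [main=C work=B]
After op 4 (commit): HEAD=main@D [main=D work=B]
After op 5 (merge): HEAD=main@E [main=E work=B]
After op 6 (checkout): HEAD=work@B [main=E work=B]
After op 7 (merge): HEAD=work@F [main=E work=F]
After op 8 (commit): HEAD=work@G [main=E work=G]
After op 9 (reset): HEAD=work@A [main=E work=A]
After op 10 (merge): HEAD=work@H [main=E work=H]
After op 11 (checkout): HEAD=main@E [main=E work=H]
ancestors(F) = {A,B,C,D,E,F}; H in? no
ancestors(A) = {A}; E in? no
ancestors(B) = {A,B}; G in? no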